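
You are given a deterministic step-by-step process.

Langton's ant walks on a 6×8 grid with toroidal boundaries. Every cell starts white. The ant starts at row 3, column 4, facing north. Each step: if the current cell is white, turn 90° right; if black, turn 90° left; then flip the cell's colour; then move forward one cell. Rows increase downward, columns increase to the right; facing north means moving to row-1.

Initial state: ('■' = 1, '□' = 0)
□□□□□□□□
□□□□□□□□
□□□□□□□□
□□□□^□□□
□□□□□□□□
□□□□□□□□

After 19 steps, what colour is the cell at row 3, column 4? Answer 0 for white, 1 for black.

0

gen 0: □□□□□□□□
□□□□□□□□
□□□□□□□□
□□□□^□□□
□□□□□□□□
□□□□□□□□
gen 1: □□□□□□□□
□□□□□□□□
□□□□□□□□
□□□□■>□□
□□□□□□□□
□□□□□□□□
gen 2: □□□□□□□□
□□□□□□□□
□□□□□□□□
□□□□■■□□
□□□□□v□□
□□□□□□□□
gen 3: □□□□□□□□
□□□□□□□□
□□□□□□□□
□□□□■■□□
□□□□<■□□
□□□□□□□□
gen 4: □□□□□□□□
□□□□□□□□
□□□□□□□□
□□□□^■□□
□□□□■■□□
□□□□□□□□
gen 5: □□□□□□□□
□□□□□□□□
□□□□□□□□
□□□<□■□□
□□□□■■□□
□□□□□□□□
gen 6: □□□□□□□□
□□□□□□□□
□□□^□□□□
□□□■□■□□
□□□□■■□□
□□□□□□□□
gen 7: □□□□□□□□
□□□□□□□□
□□□■>□□□
□□□■□■□□
□□□□■■□□
□□□□□□□□
gen 8: □□□□□□□□
□□□□□□□□
□□□■■□□□
□□□■v■□□
□□□□■■□□
□□□□□□□□
gen 9: □□□□□□□□
□□□□□□□□
□□□■■□□□
□□□<■■□□
□□□□■■□□
□□□□□□□□
gen 10: □□□□□□□□
□□□□□□□□
□□□■■□□□
□□□□■■□□
□□□v■■□□
□□□□□□□□
gen 11: □□□□□□□□
□□□□□□□□
□□□■■□□□
□□□□■■□□
□□<■■■□□
□□□□□□□□
gen 12: □□□□□□□□
□□□□□□□□
□□□■■□□□
□□^□■■□□
□□■■■■□□
□□□□□□□□
gen 13: □□□□□□□□
□□□□□□□□
□□□■■□□□
□□■>■■□□
□□■■■■□□
□□□□□□□□
gen 14: □□□□□□□□
□□□□□□□□
□□□■■□□□
□□■■■■□□
□□■v■■□□
□□□□□□□□
gen 15: □□□□□□□□
□□□□□□□□
□□□■■□□□
□□■■■■□□
□□■□>■□□
□□□□□□□□
gen 16: □□□□□□□□
□□□□□□□□
□□□■■□□□
□□■■^■□□
□□■□□■□□
□□□□□□□□
gen 17: □□□□□□□□
□□□□□□□□
□□□■■□□□
□□■<□■□□
□□■□□■□□
□□□□□□□□
gen 18: □□□□□□□□
□□□□□□□□
□□□■■□□□
□□■□□■□□
□□■v□■□□
□□□□□□□□
gen 19: □□□□□□□□
□□□□□□□□
□□□■■□□□
□□■□□■□□
□□<■□■□□
□□□□□□□□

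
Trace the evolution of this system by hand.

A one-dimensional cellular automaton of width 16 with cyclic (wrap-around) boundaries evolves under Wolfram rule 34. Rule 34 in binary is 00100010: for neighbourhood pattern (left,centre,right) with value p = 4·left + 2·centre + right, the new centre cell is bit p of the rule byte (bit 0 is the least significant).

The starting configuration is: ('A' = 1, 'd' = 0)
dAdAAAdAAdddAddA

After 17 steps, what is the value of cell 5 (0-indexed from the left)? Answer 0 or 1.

gen 0: dAdAAAdAAdddAddA
gen 1: AdAdddAddddAddAd
gen 2: dAdddAddddAddAdA
gen 3: AdddAddddAddAdAd
gen 4: dddAddddAddAdAdA
gen 5: ddAddddAddAdAdAd
gen 6: dAddddAddAdAdAdd
gen 7: AddddAddAdAdAddd
gen 8: ddddAddAdAdAdddA
gen 9: dddAddAdAdAdddAd
gen 10: ddAddAdAdAdddAdd
gen 11: dAddAdAdAdddAddd
gen 12: AddAdAdAdddAdddd
gen 13: ddAdAdAdddAddddA
gen 14: dAdAdAdddAddddAd
gen 15: AdAdAdddAddddAdd
gen 16: dAdAdddAddddAddA
gen 17: AdAdddAddddAddAd

0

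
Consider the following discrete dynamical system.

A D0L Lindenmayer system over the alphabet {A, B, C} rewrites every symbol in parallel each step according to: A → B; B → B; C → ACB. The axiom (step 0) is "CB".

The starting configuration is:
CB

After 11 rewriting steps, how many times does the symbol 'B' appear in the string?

[0] CB
[1] ACBB
[2] BACBBB
[3] BBACBBBB
[4] BBBACBBBBB
[5] BBBBACBBBBBB
[6] BBBBBACBBBBBBB
[7] BBBBBBACBBBBBBBB
[8] BBBBBBBACBBBBBBBBB
[9] BBBBBBBBACBBBBBBBBBB
[10] BBBBBBBBBACBBBBBBBBBBB
[11] BBBBBBBBBBACBBBBBBBBBBBB

22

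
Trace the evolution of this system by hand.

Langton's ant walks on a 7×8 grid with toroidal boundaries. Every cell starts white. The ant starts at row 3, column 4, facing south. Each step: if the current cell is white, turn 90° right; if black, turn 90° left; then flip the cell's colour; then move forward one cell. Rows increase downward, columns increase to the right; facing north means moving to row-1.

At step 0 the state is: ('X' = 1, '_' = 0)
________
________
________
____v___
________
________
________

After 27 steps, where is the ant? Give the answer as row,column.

gen 0: ________
________
________
____v___
________
________
________
gen 1: ________
________
________
___<X___
________
________
________
gen 2: ________
________
___^____
___XX___
________
________
________
gen 3: ________
________
___X>___
___XX___
________
________
________
gen 4: ________
________
___XX___
___Xv___
________
________
________
gen 5: ________
________
___XX___
___X_>__
________
________
________
gen 6: ________
________
___XX___
___X_X__
_____v__
________
________
gen 7: ________
________
___XX___
___X_X__
____<X__
________
________
gen 8: ________
________
___XX___
___X^X__
____XX__
________
________
gen 9: ________
________
___XX___
___XX>__
____XX__
________
________
gen 10: ________
________
___XX^__
___XX___
____XX__
________
________
gen 11: ________
________
___XXX>_
___XX___
____XX__
________
________
gen 12: ________
________
___XXXX_
___XX_v_
____XX__
________
________
gen 13: ________
________
___XXXX_
___XX<X_
____XX__
________
________
gen 14: ________
________
___XX^X_
___XXXX_
____XX__
________
________
gen 15: ________
________
___X<_X_
___XXXX_
____XX__
________
________
gen 16: ________
________
___X__X_
___XvXX_
____XX__
________
________
gen 17: ________
________
___X__X_
___X_>X_
____XX__
________
________
gen 18: ________
________
___X_^X_
___X__X_
____XX__
________
________
gen 19: ________
________
___X_X>_
___X__X_
____XX__
________
________
gen 20: ________
______^_
___X_X__
___X__X_
____XX__
________
________
gen 21: ________
______X>
___X_X__
___X__X_
____XX__
________
________
gen 22: ________
______XX
___X_X_v
___X__X_
____XX__
________
________
gen 23: ________
______XX
___X_X<X
___X__X_
____XX__
________
________
gen 24: ________
______^X
___X_XXX
___X__X_
____XX__
________
________
gen 25: ________
_____<_X
___X_XXX
___X__X_
____XX__
________
________
gen 26: _____^__
_____X_X
___X_XXX
___X__X_
____XX__
________
________
gen 27: _____X>_
_____X_X
___X_XXX
___X__X_
____XX__
________
________

0,6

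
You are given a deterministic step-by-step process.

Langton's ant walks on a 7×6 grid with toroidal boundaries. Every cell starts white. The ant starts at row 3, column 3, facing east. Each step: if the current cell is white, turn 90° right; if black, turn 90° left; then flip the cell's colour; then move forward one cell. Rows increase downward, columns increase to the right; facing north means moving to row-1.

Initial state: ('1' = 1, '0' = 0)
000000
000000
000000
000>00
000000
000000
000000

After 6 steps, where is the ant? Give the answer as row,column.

[0] 000000
000000
000000
000>00
000000
000000
000000
[1] 000000
000000
000000
000100
000v00
000000
000000
[2] 000000
000000
000000
000100
00<100
000000
000000
[3] 000000
000000
000000
00^100
001100
000000
000000
[4] 000000
000000
000000
001>00
001100
000000
000000
[5] 000000
000000
000^00
001000
001100
000000
000000
[6] 000000
000000
0001>0
001000
001100
000000
000000

2,4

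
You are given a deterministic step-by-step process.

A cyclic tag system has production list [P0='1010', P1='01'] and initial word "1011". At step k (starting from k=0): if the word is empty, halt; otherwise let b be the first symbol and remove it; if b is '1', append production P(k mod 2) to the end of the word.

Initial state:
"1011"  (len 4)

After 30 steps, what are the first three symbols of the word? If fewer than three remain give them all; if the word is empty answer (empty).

011

step 0: "1011"  (len 4)
step 1: "0111010"  (len 7)
step 2: "111010"  (len 6)
step 3: "110101010"  (len 9)
step 4: "1010101001"  (len 10)
step 5: "0101010011010"  (len 13)
step 6: "101010011010"  (len 12)
step 7: "010100110101010"  (len 15)
step 8: "10100110101010"  (len 14)
step 9: "01001101010101010"  (len 17)
step 10: "1001101010101010"  (len 16)
step 11: "0011010101010101010"  (len 19)
step 12: "011010101010101010"  (len 18)
step 13: "11010101010101010"  (len 17)
step 14: "101010101010101001"  (len 18)
step 15: "010101010101010011010"  (len 21)
step 16: "10101010101010011010"  (len 20)
step 17: "01010101010100110101010"  (len 23)
step 18: "1010101010100110101010"  (len 22)
step 19: "0101010101001101010101010"  (len 25)
step 20: "101010101001101010101010"  (len 24)
step 21: "010101010011010101010101010"  (len 27)
step 22: "10101010011010101010101010"  (len 26)
step 23: "01010100110101010101010101010"  (len 29)
step 24: "1010100110101010101010101010"  (len 28)
step 25: "0101001101010101010101010101010"  (len 31)
step 26: "101001101010101010101010101010"  (len 30)
step 27: "010011010101010101010101010101010"  (len 33)
step 28: "10011010101010101010101010101010"  (len 32)
step 29: "00110101010101010101010101010101010"  (len 35)
step 30: "0110101010101010101010101010101010"  (len 34)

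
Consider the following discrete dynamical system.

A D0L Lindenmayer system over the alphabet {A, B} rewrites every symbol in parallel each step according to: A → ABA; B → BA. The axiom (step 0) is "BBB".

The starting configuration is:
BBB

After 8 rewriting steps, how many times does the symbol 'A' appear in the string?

2961

k=0  BBB
k=1  BABABA
k=2  BAABABAABABAABA
k=3  BAABAABABAABABAABAABABAABABAABAABABAABA
k=4  BAABAABABAABAABABAABABAABAABABAABABAABAABABAABAABABAABABAABAABABAABABAABAABABAABAABABAABABAABAABABAABA
k=5  BAABAABABAABAABABAABABAABAABABAABAABABAABABAABAABABAABABAA…ABAABABAABABAABAABABAABABAABAABABAABAABABAABABAABAABABAABA  (len 267)
k=6  BAABAABABAABAABABAABABAABAABABAABAABABAABABAABAABABAABABAA…ABAABABAABABAABAABABAABABAABAABABAABAABABAABABAABAABABAABA  (len 699)
k=7  BAABAABABAABAABABAABABAABAABABAABAABABAABABAABAABABAABABAA…ABAABABAABABAABAABABAABABAABAABABAABAABABAABABAABAABABAABA  (len 1830)
k=8  BAABAABABAABAABABAABABAABAABABAABAABABAABABAABAABABAABABAA…ABAABABAABABAABAABABAABABAABAABABAABAABABAABABAABAABABAABA  (len 4791)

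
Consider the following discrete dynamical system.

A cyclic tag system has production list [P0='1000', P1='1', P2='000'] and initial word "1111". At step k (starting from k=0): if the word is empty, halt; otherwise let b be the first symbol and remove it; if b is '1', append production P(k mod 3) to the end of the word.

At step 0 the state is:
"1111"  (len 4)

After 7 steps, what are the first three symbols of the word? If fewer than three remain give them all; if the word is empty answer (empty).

[0] "1111"  (len 4)
[1] "1111000"  (len 7)
[2] "1110001"  (len 7)
[3] "110001000"  (len 9)
[4] "100010001000"  (len 12)
[5] "000100010001"  (len 12)
[6] "00100010001"  (len 11)
[7] "0100010001"  (len 10)

010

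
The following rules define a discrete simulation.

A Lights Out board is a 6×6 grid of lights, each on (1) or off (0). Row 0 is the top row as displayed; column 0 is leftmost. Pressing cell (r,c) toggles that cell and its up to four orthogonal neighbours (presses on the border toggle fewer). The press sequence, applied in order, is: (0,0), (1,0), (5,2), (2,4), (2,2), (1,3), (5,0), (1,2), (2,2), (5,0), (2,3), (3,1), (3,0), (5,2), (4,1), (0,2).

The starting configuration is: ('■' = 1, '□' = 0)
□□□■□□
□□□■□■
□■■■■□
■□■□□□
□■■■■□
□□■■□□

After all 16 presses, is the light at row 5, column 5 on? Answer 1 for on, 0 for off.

0

gen 0: □□□■□□
□□□■□■
□■■■■□
■□■□□□
□■■■■□
□□■■□□
gen 1: ■■□■□□
■□□■□■
□■■■■□
■□■□□□
□■■■■□
□□■■□□
gen 2: □■□■□□
□■□■□■
■■■■■□
■□■□□□
□■■■■□
□□■■□□
gen 3: □■□■□□
□■□■□■
■■■■■□
■□■□□□
□■□■■□
□■□□□□
gen 4: □■□■□□
□■□■■■
■■■□□■
■□■□■□
□■□■■□
□■□□□□
gen 5: □■□■□□
□■■■■■
■□□■□■
■□□□■□
□■□■■□
□■□□□□
gen 6: □■□□□□
□■□□□■
■□□□□■
■□□□■□
□■□■■□
□■□□□□
gen 7: □■□□□□
□■□□□■
■□□□□■
■□□□■□
■■□■■□
■□□□□□
gen 8: □■■□□□
□□■■□■
■□■□□■
■□□□■□
■■□■■□
■□□□□□
gen 9: □■■□□□
□□□■□■
■■□■□■
■□■□■□
■■□■■□
■□□□□□
gen 10: □■■□□□
□□□■□■
■■□■□■
■□■□■□
□■□■■□
□■□□□□
gen 11: □■■□□□
□□□□□■
■■■□■■
■□■■■□
□■□■■□
□■□□□□
gen 12: □■■□□□
□□□□□■
■□■□■■
□■□■■□
□□□■■□
□■□□□□
gen 13: □■■□□□
□□□□□■
□□■□■■
■□□■■□
■□□■■□
□■□□□□
gen 14: □■■□□□
□□□□□■
□□■□■■
■□□■■□
■□■■■□
□□■■□□
gen 15: □■■□□□
□□□□□■
□□■□■■
■■□■■□
□■□■■□
□■■■□□
gen 16: □□□■□□
□□■□□■
□□■□■■
■■□■■□
□■□■■□
□■■■□□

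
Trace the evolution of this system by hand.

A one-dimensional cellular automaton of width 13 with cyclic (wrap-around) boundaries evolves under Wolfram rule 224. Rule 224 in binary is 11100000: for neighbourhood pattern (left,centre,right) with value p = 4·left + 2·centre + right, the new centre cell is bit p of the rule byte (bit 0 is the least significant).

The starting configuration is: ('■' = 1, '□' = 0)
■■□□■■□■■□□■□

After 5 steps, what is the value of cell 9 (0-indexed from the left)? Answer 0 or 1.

[0] ■■□□■■□■■□□■□
[1] □■□□□■■□■□□□■
[2] ■□□□□□■■□□□□□
[3] □□□□□□□■□□□□□
[4] □□□□□□□□□□□□□
[5] □□□□□□□□□□□□□

0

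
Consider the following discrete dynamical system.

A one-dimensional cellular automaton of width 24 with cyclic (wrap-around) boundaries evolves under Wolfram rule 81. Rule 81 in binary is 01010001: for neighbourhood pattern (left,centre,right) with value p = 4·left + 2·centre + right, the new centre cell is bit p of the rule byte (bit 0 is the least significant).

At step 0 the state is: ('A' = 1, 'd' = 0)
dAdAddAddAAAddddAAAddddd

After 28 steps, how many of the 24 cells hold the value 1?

t=0: dAdAddAddAAAddddAAAddddd
t=1: ddddAddAdddAAAAdddAAAAAA
t=2: AAAddAddAAddddAAAddddddA
t=3: ddAAddAddAAAAdddAAAAAAdd
t=4: AddAAddAddddAAAddddddAAA
t=5: AAddAAddAAAdddAAAAAAdddd
t=6: dAAddAAdddAAAddddddAAAAd
t=7: ddAAddAAAdddAAAAAAddddAA
t=8: AddAAdddAAAddddddAAAAddA
t=9: AAddAAAdddAAAAAAddddAAdd
t=10: dAAdddAAAddddddAAAAddAAd
t=11: ddAAAdddAAAAAAddddAAddAA
t=12: AdddAAAddddddAAAAddAAddA
t=13: AAAdddAAAAAAddddAAddAAdd
t=14: ddAAAddddddAAAAddAAddAAd
t=15: AdddAAAAAAddddAAddAAddAA
t=16: AAAddddddAAAAddAAddAAddd
t=17: ddAAAAAAddddAAddAAddAAAd
t=18: AddddddAAAAddAAddAAdddAA
t=19: AAAAAAddddAAddAAddAAAddd
t=20: dddddAAAAddAAddAAdddAAAd
t=21: AAAAddddAAddAAddAAAdddAA
t=22: dddAAAAddAAddAAdddAAAddd
t=23: AAddddAAddAAddAAAdddAAAA
t=24: dAAAAddAAddAAdddAAAddddd
t=25: ddddAAddAAddAAAdddAAAAAA
t=26: AAAddAAddAAdddAAAddddddA
t=27: ddAAddAAddAAAdddAAAAAAdd
t=28: AddAAddAAdddAAAddddddAAA

11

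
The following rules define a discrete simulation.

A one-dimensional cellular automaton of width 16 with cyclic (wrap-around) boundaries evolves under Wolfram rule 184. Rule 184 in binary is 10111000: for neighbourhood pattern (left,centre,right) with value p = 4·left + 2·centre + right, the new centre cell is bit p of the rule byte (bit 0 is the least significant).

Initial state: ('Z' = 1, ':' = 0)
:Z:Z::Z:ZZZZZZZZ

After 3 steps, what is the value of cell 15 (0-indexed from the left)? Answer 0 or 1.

0

k=0  :Z:Z::Z:ZZZZZZZZ
k=1  Z:Z:Z::ZZZZZZZZ:
k=2  :Z:Z:Z:ZZZZZZZ:Z
k=3  Z:Z:Z:ZZZZZZZ:Z:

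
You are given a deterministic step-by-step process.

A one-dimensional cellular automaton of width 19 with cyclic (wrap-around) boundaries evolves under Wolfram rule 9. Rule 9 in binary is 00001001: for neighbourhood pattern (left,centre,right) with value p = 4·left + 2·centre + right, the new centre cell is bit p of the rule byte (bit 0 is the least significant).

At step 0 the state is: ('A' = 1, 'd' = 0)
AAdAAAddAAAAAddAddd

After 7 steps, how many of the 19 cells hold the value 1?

12

gen 0: AAdAAAddAAAAAddAddd
gen 1: AddAddddAddddddddAd
gen 2: dddddAAdddAAAAAAddd
gen 3: AAAAdAddAdAddddddAA
gen 4: ddddddddddddAAAAdAd
gen 5: AAAAAAAAAAAdAdddddd
gen 6: AdddddddddddddAAAAd
gen 7: ddAAAAAAAAAAAdAdddd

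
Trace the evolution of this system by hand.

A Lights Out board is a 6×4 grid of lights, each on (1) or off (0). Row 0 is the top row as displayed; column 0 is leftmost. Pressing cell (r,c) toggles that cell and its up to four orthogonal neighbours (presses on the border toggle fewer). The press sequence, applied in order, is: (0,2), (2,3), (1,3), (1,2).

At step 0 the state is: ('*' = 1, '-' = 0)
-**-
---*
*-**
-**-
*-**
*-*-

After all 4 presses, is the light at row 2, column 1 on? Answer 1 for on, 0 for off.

0

step 0: -**-
---*
*-**
-**-
*-**
*-*-
step 1: ---*
--**
*-**
-**-
*-**
*-*-
step 2: ---*
--*-
*---
-***
*-**
*-*-
step 3: ----
---*
*--*
-***
*-**
*-*-
step 4: --*-
-**-
*-**
-***
*-**
*-*-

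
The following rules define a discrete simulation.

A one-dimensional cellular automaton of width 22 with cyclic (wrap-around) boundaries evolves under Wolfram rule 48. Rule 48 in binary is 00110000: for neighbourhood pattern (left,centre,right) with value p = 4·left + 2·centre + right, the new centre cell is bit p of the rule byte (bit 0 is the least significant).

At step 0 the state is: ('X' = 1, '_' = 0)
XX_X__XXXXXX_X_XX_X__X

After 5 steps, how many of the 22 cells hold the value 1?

[0] XX_X__XXXXXX_X_XX_X__X
[1] __X_X_______X_X__X_X__
[2] ___X_X_______X_X__X_X_
[3] ____X_X_______X_X__X_X
[4] X____X_X_______X_X__X_
[5] _X____X_X_______X_X__X

6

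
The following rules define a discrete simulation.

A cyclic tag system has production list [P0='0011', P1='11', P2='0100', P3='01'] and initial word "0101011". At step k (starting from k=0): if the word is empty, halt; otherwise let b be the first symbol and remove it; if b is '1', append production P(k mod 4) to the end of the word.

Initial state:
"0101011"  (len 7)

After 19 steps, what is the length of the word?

gen 0: "0101011"  (len 7)
gen 1: "101011"  (len 6)
gen 2: "0101111"  (len 7)
gen 3: "101111"  (len 6)
gen 4: "0111101"  (len 7)
gen 5: "111101"  (len 6)
gen 6: "1110111"  (len 7)
gen 7: "1101110100"  (len 10)
gen 8: "10111010001"  (len 11)
gen 9: "01110100010011"  (len 14)
gen 10: "1110100010011"  (len 13)
gen 11: "1101000100110100"  (len 16)
gen 12: "10100010011010001"  (len 17)
gen 13: "01000100110100010011"  (len 20)
gen 14: "1000100110100010011"  (len 19)
gen 15: "0001001101000100110100"  (len 22)
gen 16: "001001101000100110100"  (len 21)
gen 17: "01001101000100110100"  (len 20)
gen 18: "1001101000100110100"  (len 19)
gen 19: "0011010001001101000100"  (len 22)

22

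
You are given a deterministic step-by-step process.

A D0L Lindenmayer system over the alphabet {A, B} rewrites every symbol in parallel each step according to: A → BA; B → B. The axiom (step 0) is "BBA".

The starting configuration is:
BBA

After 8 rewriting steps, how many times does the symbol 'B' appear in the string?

10

[0] BBA
[1] BBBA
[2] BBBBA
[3] BBBBBA
[4] BBBBBBA
[5] BBBBBBBA
[6] BBBBBBBBA
[7] BBBBBBBBBA
[8] BBBBBBBBBBA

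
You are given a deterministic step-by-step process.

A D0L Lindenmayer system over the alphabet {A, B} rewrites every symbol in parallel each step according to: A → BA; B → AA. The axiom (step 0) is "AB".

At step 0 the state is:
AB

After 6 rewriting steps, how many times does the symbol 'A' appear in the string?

85

0) AB
1) BAAA
2) AABABABA
3) BABAAABAAABAAABA
4) AABAAABABABAAABABABAAABABABAAABA
5) BABAAABABABAAABAAABAAABABABAAABAAABAAABABABAAABAAABAAABABABAAABA
6) AABAAABABABAAABAAABAAABABABAAABABABAAABABABAAABAAABAAABABA…BABABAAABAAABAAABABABAAABABABAAABABABAAABAAABAAABABABAAABA  (len 128)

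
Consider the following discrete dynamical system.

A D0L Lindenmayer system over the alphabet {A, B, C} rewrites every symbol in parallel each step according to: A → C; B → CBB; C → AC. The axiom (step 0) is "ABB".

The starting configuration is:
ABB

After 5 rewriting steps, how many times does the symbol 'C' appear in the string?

t=0: ABB
t=1: CCBBCBB
t=2: ACACCBBCBBACCBBCBB
t=3: CACCACACCBBCBBACCBBCBBCACACCBBCBBACCBBCBB
t=4: ACCACACCACCACACCBBCBBACCBBCBBCACACCBBCBBACCBBCBBACCACCACACCBBCBBACCBBCBBCACACCBBCBBACCBBCBB
t=5: CACACCACCACACCACACCACCACACCBBCBBACCBBCBBCACACCBBCBBACCBBCB…CCBBCBBACCBBCBBACCACCACACCBBCBBACCBBCBBCACACCBBCBBACCBBCBB  (len 196)

91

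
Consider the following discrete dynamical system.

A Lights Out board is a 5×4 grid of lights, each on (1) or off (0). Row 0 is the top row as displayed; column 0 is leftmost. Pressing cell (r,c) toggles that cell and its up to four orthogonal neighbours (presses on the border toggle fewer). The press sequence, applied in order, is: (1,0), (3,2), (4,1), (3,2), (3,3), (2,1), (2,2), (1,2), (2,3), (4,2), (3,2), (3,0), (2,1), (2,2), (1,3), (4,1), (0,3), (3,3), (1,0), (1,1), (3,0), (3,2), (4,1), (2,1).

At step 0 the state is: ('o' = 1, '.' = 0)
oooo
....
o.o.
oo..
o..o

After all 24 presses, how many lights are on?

t=0: oooo
....
o.o.
oo..
o..o
t=1: .ooo
oo..
..o.
oo..
o..o
t=2: .ooo
oo..
....
o.oo
o.oo
t=3: .ooo
oo..
....
oooo
.o.o
t=4: .ooo
oo..
..o.
o...
.ooo
t=5: .ooo
oo..
..oo
o.oo
.oo.
t=6: .ooo
o...
oo.o
oooo
.oo.
t=7: .ooo
o.o.
o.o.
oo.o
.oo.
t=8: .o.o
oo.o
o...
oo.o
.oo.
t=9: .o.o
oo..
o.oo
oo..
.oo.
t=10: .o.o
oo..
o.oo
ooo.
...o
t=11: .o.o
oo..
o..o
o..o
..oo
t=12: .o.o
oo..
...o
.o.o
o.oo
t=13: .o.o
o...
oooo
...o
o.oo
t=14: .o.o
o.o.
o...
..oo
o.oo
t=15: .o..
o..o
o..o
..oo
o.oo
t=16: .o..
o..o
o..o
.ooo
.o.o
t=17: .ooo
o...
o..o
.ooo
.o.o
t=18: .ooo
o...
o...
.o..
.o..
t=19: oooo
.o..
....
.o..
.o..
t=20: o.oo
o.o.
.o..
.o..
.o..
t=21: o.oo
o.o.
oo..
o...
oo..
t=22: o.oo
o.o.
ooo.
oooo
ooo.
t=23: o.oo
o.o.
ooo.
o.oo
....
t=24: o.oo
ooo.
....
oooo
....

10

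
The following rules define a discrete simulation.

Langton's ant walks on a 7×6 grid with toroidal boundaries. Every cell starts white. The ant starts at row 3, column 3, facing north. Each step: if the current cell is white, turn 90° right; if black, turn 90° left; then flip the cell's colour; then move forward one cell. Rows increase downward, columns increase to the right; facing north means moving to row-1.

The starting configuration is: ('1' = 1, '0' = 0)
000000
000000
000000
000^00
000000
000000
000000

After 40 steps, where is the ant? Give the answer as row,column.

5,3

step 0: 000000
000000
000000
000^00
000000
000000
000000
step 1: 000000
000000
000000
0001>0
000000
000000
000000
step 2: 000000
000000
000000
000110
0000v0
000000
000000
step 3: 000000
000000
000000
000110
000<10
000000
000000
step 4: 000000
000000
000000
000^10
000110
000000
000000
step 5: 000000
000000
000000
00<010
000110
000000
000000
step 6: 000000
000000
00^000
001010
000110
000000
000000
step 7: 000000
000000
001>00
001010
000110
000000
000000
step 8: 000000
000000
001100
001v10
000110
000000
000000
step 9: 000000
000000
001100
00<110
000110
000000
000000
step 10: 000000
000000
001100
000110
00v110
000000
000000
step 11: 000000
000000
001100
000110
0<1110
000000
000000
step 12: 000000
000000
001100
0^0110
011110
000000
000000
step 13: 000000
000000
001100
01>110
011110
000000
000000
step 14: 000000
000000
001100
011110
01v110
000000
000000
step 15: 000000
000000
001100
011110
010>10
000000
000000
step 16: 000000
000000
001100
011^10
010010
000000
000000
step 17: 000000
000000
001100
01<010
010010
000000
000000
step 18: 000000
000000
001100
010010
01v010
000000
000000
step 19: 000000
000000
001100
010010
0<1010
000000
000000
step 20: 000000
000000
001100
010010
001010
0v0000
000000
step 21: 000000
000000
001100
010010
001010
<10000
000000
step 22: 000000
000000
001100
010010
^01010
110000
000000
step 23: 000000
000000
001100
010010
1>1010
110000
000000
step 24: 000000
000000
001100
010010
111010
1v0000
000000
step 25: 000000
000000
001100
010010
111010
10>000
000000
step 26: 000000
000000
001100
010010
111010
101000
00v000
step 27: 000000
000000
001100
010010
111010
101000
0<1000
step 28: 000000
000000
001100
010010
111010
1^1000
011000
step 29: 000000
000000
001100
010010
111010
11>000
011000
step 30: 000000
000000
001100
010010
11^010
110000
011000
step 31: 000000
000000
001100
010010
1<0010
110000
011000
step 32: 000000
000000
001100
010010
100010
1v0000
011000
step 33: 000000
000000
001100
010010
100010
10>000
011000
step 34: 000000
000000
001100
010010
100010
101000
01v000
step 35: 000000
000000
001100
010010
100010
101000
010>00
step 36: 000v00
000000
001100
010010
100010
101000
010100
step 37: 00<100
000000
001100
010010
100010
101000
010100
step 38: 001100
000000
001100
010010
100010
101000
01^100
step 39: 001100
000000
001100
010010
100010
101000
011>00
step 40: 001100
000000
001100
010010
100010
101^00
011000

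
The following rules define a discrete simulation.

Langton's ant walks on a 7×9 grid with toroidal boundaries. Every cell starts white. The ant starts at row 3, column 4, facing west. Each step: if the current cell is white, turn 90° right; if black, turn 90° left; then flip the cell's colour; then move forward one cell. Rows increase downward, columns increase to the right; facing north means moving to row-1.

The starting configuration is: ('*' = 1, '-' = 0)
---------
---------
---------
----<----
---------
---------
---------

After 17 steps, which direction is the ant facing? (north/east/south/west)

south

0) ---------
---------
---------
----<----
---------
---------
---------
1) ---------
---------
----^----
----*----
---------
---------
---------
2) ---------
---------
----*>---
----*----
---------
---------
---------
3) ---------
---------
----**---
----*v---
---------
---------
---------
4) ---------
---------
----**---
----<*---
---------
---------
---------
5) ---------
---------
----**---
-----*---
----v----
---------
---------
6) ---------
---------
----**---
-----*---
---<*----
---------
---------
7) ---------
---------
----**---
---^-*---
---**----
---------
---------
8) ---------
---------
----**---
---*>*---
---**----
---------
---------
9) ---------
---------
----**---
---***---
---*v----
---------
---------
10) ---------
---------
----**---
---***---
---*->---
---------
---------
11) ---------
---------
----**---
---***---
---*-*---
-----v---
---------
12) ---------
---------
----**---
---***---
---*-*---
----<*---
---------
13) ---------
---------
----**---
---***---
---*^*---
----**---
---------
14) ---------
---------
----**---
---***---
---**>---
----**---
---------
15) ---------
---------
----**---
---**^---
---**----
----**---
---------
16) ---------
---------
----**---
---*<----
---**----
----**---
---------
17) ---------
---------
----**---
---*-----
---*v----
----**---
---------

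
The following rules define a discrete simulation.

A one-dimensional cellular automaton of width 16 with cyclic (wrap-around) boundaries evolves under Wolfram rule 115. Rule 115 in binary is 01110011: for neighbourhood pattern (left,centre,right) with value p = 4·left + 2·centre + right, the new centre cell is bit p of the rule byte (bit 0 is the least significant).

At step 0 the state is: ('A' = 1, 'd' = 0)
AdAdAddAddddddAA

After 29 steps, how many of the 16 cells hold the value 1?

0) AdAdAddAddddddAA
1) AAdAdAAdAAAAAAdd
2) dAAdAdAAdddddAAA
3) AdAAdAdAAAAAAddA
4) AAdAAdAdddddAAAd
5) dAAdAAdAAAAAddAA
6) AdAAdAAddddAAAdA
7) AAdAAdAAAAAddAAd
8) dAAdAAddddAAAdAA
9) AdAAdAAAAAddAAdA
10) AAdAAddddAAAdAAd
11) dAAdAAAAAddAAdAA
12) AdAAddddAAAdAAdA
13) AAdAAAAAddAAdAAd
14) dAAddddAAAdAAdAA
15) AdAAAAAddAAdAAdA
16) AAddddAAAdAAdAAd
17) dAAAAAddAAdAAdAA
18) AddddAAAdAAdAAdA
19) AAAAAddAAdAAdAAd
20) ddddAAAdAAdAAdAA
21) AAAAddAAdAAdAAdA
22) dddAAAdAAdAAdAAd
23) AAAddAAdAAdAAdAA
24) ddAAAdAAdAAdAAdd
25) AAddAAdAAdAAdAAA
26) dAAAdAAdAAdAAddd
27) AddAAdAAdAAdAAAA
28) AAAdAAdAAdAAdddd
29) ddAAdAAdAAdAAAAA

11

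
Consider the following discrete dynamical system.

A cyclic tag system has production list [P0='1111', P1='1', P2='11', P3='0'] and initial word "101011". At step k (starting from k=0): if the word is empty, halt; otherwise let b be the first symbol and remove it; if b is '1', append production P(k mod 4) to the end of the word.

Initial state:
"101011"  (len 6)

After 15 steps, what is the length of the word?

20

gen 0: "101011"  (len 6)
gen 1: "010111111"  (len 9)
gen 2: "10111111"  (len 8)
gen 3: "011111111"  (len 9)
gen 4: "11111111"  (len 8)
gen 5: "11111111111"  (len 11)
gen 6: "11111111111"  (len 11)
gen 7: "111111111111"  (len 12)
gen 8: "111111111110"  (len 12)
gen 9: "111111111101111"  (len 15)
gen 10: "111111111011111"  (len 15)
gen 11: "1111111101111111"  (len 16)
gen 12: "1111111011111110"  (len 16)
gen 13: "1111110111111101111"  (len 19)
gen 14: "1111101111111011111"  (len 19)
gen 15: "11110111111101111111"  (len 20)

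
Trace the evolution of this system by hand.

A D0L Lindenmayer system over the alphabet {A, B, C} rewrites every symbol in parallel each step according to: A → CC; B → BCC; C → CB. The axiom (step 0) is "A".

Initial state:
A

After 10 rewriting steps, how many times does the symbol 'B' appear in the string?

1970

0) A
1) CC
2) CBCB
3) CBBCCCBBCC
4) CBBCCBCCCBCBCBBCCBCCCBCB
5) CBBCCBCCCBCBBCCCBCBCBBCCCBBCCCBBCCBCCCBCBBCCCBCBCBBCCCBBCC
6) CBBCCBCCCBCBBCCCBCBCBBCCCBBCCBCCCBCBCBBCCCBBCCCBBCCBCCCBCB…BCCCBCBCBBCCCBBCCBCCCBCBCBBCCCBBCCCBBCCBCCCBCBCBBCCBCCCBCB  (len 140)
7) CBBCCBCCCBCBBCCCBCBCBBCCCBBCCBCCCBCBCBBCCCBBCCCBBCCBCCCBCB…CBBCCBCCCBCBBCCCBCBCBBCCCBBCCCBBCCBCCCBCBBCCCBCBCBBCCCBBCC  (len 338)
8) CBBCCBCCCBCBBCCCBCBCBBCCCBBCCBCCCBCBCBBCCCBBCCCBBCCBCCCBCB…BCCCBCBCBBCCCBBCCBCCCBCBCBBCCCBBCCCBBCCBCCCBCBCBBCCBCCCBCB  (len 816)
9) CBBCCBCCCBCBBCCCBCBCBBCCCBBCCBCCCBCBCBBCCCBBCCCBBCCBCCCBCB…CBBCCBCCCBCBBCCCBCBCBBCCCBBCCCBBCCBCCCBCBBCCCBCBCBBCCCBBCC  (len 1970)
10) CBBCCBCCCBCBBCCCBCBCBBCCCBBCCBCCCBCBCBBCCCBBCCCBBCCBCCCBCB…BCCCBCBCBBCCCBBCCBCCCBCBCBBCCCBBCCCBBCCBCCCBCBCBBCCBCCCBCB  (len 4756)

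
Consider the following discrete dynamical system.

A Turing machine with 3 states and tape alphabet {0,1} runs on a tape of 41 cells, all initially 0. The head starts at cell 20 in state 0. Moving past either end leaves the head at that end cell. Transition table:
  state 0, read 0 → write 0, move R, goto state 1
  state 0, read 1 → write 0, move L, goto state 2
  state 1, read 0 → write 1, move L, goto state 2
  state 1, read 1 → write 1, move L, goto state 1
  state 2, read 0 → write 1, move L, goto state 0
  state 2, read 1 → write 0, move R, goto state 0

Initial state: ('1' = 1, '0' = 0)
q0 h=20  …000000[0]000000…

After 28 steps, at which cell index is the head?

8

[0] q0 h=20  …000000[0]000000…
[1] q1 h=21  …000000[0]000000…
[2] q2 h=20  …000000[0]100000…
[3] q0 h=19  …000000[0]110000…
[4] q1 h=20  …000000[1]100000…
[5] q1 h=19  …000000[0]110000…
[6] q2 h=18  …000000[0]111000…
[7] q0 h=17  …000000[0]111100…
[8] q1 h=18  …000000[1]111000…
[9] q1 h=17  …000000[0]111100…
[10] q2 h=16  …000000[0]111110…
[11] q0 h=15  …000000[0]111111…
[12] q1 h=16  …000000[1]111110…
[13] q1 h=15  …000000[0]111111…
[14] q2 h=14  …000000[0]111111…
[15] q0 h=13  …000000[0]111111…
[16] q1 h=14  …000000[1]111111…
[17] q1 h=13  …000000[0]111111…
[18] q2 h=12  …000000[0]111111…
[19] q0 h=11  …000000[0]111111…
[20] q1 h=12  …000000[1]111111…
[21] q1 h=11  …000000[0]111111…
[22] q2 h=10  …000000[0]111111…
[23] q0 h= 9  …000000[0]111111…
[24] q1 h=10  …000000[1]111111…
[25] q1 h= 9  …000000[0]111111…
[26] q2 h= 8  …000000[0]111111…
[27] q0 h= 7  …000000[0]111111…
[28] q1 h= 8  …000000[1]111111…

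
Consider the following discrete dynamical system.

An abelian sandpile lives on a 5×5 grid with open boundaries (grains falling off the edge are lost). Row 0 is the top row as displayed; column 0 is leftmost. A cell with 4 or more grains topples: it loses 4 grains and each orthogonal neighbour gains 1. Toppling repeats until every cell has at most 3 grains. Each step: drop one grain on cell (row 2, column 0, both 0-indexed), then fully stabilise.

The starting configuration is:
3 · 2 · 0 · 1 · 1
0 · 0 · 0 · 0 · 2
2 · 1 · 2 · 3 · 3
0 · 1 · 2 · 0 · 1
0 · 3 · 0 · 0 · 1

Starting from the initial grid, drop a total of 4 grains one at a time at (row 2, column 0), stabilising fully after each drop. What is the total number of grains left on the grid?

31

step 0: 3 · 2 · 0 · 1 · 1
0 · 0 · 0 · 0 · 2
2 · 1 · 2 · 3 · 3
0 · 1 · 2 · 0 · 1
0 · 3 · 0 · 0 · 1
step 1: 3 · 2 · 0 · 1 · 1
0 · 0 · 0 · 0 · 2
3 · 1 · 2 · 3 · 3
0 · 1 · 2 · 0 · 1
0 · 3 · 0 · 0 · 1
step 2: 3 · 2 · 0 · 1 · 1
1 · 0 · 0 · 0 · 2
0 · 2 · 2 · 3 · 3
1 · 1 · 2 · 0 · 1
0 · 3 · 0 · 0 · 1
step 3: 3 · 2 · 0 · 1 · 1
1 · 0 · 0 · 0 · 2
1 · 2 · 2 · 3 · 3
1 · 1 · 2 · 0 · 1
0 · 3 · 0 · 0 · 1
step 4: 3 · 2 · 0 · 1 · 1
1 · 0 · 0 · 0 · 2
2 · 2 · 2 · 3 · 3
1 · 1 · 2 · 0 · 1
0 · 3 · 0 · 0 · 1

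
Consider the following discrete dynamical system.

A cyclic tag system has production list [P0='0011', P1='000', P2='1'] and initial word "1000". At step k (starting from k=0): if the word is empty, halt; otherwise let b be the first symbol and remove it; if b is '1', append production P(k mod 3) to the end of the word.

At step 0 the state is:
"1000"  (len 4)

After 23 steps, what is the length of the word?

7

0) "1000"  (len 4)
1) "0000011"  (len 7)
2) "000011"  (len 6)
3) "00011"  (len 5)
4) "0011"  (len 4)
5) "011"  (len 3)
6) "11"  (len 2)
7) "10011"  (len 5)
8) "0011000"  (len 7)
9) "011000"  (len 6)
10) "11000"  (len 5)
11) "1000000"  (len 7)
12) "0000001"  (len 7)
13) "000001"  (len 6)
14) "00001"  (len 5)
15) "0001"  (len 4)
16) "001"  (len 3)
17) "01"  (len 2)
18) "1"  (len 1)
19) "0011"  (len 4)
20) "011"  (len 3)
21) "11"  (len 2)
22) "10011"  (len 5)
23) "0011000"  (len 7)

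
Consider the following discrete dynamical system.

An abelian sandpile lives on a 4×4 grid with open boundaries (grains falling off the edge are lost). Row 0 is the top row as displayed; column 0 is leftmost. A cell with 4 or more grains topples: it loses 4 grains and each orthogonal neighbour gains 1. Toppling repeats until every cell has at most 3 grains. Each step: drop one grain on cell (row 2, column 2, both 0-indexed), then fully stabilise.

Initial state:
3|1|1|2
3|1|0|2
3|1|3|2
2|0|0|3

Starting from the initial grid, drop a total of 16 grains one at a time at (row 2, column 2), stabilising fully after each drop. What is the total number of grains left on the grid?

33

0) 3|1|1|2
3|1|0|2
3|1|3|2
2|0|0|3
1) 3|1|1|2
3|1|1|2
3|2|0|3
2|0|1|3
2) 3|1|1|2
3|1|1|2
3|2|1|3
2|0|1|3
3) 3|1|1|2
3|1|1|2
3|2|2|3
2|0|1|3
4) 3|1|1|2
3|1|1|2
3|2|3|3
2|0|1|3
5) 3|1|1|2
3|1|2|3
3|3|1|1
2|0|3|0
6) 3|1|1|2
3|1|2|3
3|3|2|1
2|0|3|0
7) 3|1|1|2
3|1|2|3
3|3|3|1
2|0|3|0
8) 0|2|1|2
1|3|3|3
1|1|2|2
3|2|0|1
9) 0|2|1|2
1|3|3|3
1|1|3|2
3|2|0|1
10) 0|3|2|3
2|0|2|1
1|3|2|0
3|2|1|2
11) 0|3|2|3
2|0|2|1
1|3|3|0
3|2|1|2
12) 0|3|2|3
2|1|3|1
2|0|1|1
3|3|2|2
13) 0|3|2|3
2|1|3|1
2|0|2|1
3|3|2|2
14) 0|3|2|3
2|1|3|1
2|0|3|1
3|3|2|2
15) 0|3|3|3
2|2|0|2
2|1|1|2
3|3|3|2
16) 0|3|3|3
2|2|0|2
2|1|2|2
3|3|3|2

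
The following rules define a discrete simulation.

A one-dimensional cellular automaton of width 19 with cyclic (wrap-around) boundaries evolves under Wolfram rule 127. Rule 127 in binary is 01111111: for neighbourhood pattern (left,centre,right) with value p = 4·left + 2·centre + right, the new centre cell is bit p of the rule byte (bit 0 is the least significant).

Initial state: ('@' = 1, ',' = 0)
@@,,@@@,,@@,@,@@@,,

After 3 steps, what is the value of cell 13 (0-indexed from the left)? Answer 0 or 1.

1

step 0: @@,,@@@,,@@,@,@@@,,
step 1: @@@@@,@@@@@@@@@,@@@
step 2: ,,,,@@@,,,,,,,@@@,,
step 3: @@@@@,@@@@@@@@@,@@@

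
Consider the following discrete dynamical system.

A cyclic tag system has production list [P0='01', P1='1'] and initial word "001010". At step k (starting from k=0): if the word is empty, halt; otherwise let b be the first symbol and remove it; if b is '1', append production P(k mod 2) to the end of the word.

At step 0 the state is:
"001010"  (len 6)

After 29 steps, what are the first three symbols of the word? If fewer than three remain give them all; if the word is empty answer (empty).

t=0: "001010"  (len 6)
t=1: "01010"  (len 5)
t=2: "1010"  (len 4)
t=3: "01001"  (len 5)
t=4: "1001"  (len 4)
t=5: "00101"  (len 5)
t=6: "0101"  (len 4)
t=7: "101"  (len 3)
t=8: "011"  (len 3)
t=9: "11"  (len 2)
t=10: "11"  (len 2)
t=11: "101"  (len 3)
t=12: "011"  (len 3)
t=13: "11"  (len 2)
t=14: "11"  (len 2)
t=15: "101"  (len 3)
t=16: "011"  (len 3)
t=17: "11"  (len 2)
t=18: "11"  (len 2)
t=19: "101"  (len 3)
t=20: "011"  (len 3)
t=21: "11"  (len 2)
t=22: "11"  (len 2)
t=23: "101"  (len 3)
t=24: "011"  (len 3)
t=25: "11"  (len 2)
t=26: "11"  (len 2)
t=27: "101"  (len 3)
t=28: "011"  (len 3)
t=29: "11"  (len 2)

11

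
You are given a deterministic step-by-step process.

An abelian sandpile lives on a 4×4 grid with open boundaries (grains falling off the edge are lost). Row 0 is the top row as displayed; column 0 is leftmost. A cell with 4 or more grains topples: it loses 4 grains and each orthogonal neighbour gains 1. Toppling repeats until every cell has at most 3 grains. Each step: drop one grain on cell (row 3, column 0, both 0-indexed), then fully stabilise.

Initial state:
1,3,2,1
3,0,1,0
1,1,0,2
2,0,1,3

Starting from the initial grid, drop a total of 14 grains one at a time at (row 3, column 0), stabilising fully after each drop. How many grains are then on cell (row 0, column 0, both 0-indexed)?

[0] 1,3,2,1
3,0,1,0
1,1,0,2
2,0,1,3
[1] 1,3,2,1
3,0,1,0
1,1,0,2
3,0,1,3
[2] 1,3,2,1
3,0,1,0
2,1,0,2
0,1,1,3
[3] 1,3,2,1
3,0,1,0
2,1,0,2
1,1,1,3
[4] 1,3,2,1
3,0,1,0
2,1,0,2
2,1,1,3
[5] 1,3,2,1
3,0,1,0
2,1,0,2
3,1,1,3
[6] 1,3,2,1
3,0,1,0
3,1,0,2
0,2,1,3
[7] 1,3,2,1
3,0,1,0
3,1,0,2
1,2,1,3
[8] 1,3,2,1
3,0,1,0
3,1,0,2
2,2,1,3
[9] 1,3,2,1
3,0,1,0
3,1,0,2
3,2,1,3
[10] 2,3,2,1
0,1,1,0
1,2,0,2
1,3,1,3
[11] 2,3,2,1
0,1,1,0
1,2,0,2
2,3,1,3
[12] 2,3,2,1
0,1,1,0
1,2,0,2
3,3,1,3
[13] 2,3,2,1
0,1,1,0
2,3,0,2
1,0,2,3
[14] 2,3,2,1
0,1,1,0
2,3,0,2
2,0,2,3

2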